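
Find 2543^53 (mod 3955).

1138

Using repeated squaring:
53 in binary is 110101, i.e. 53 = 32 + 16 + 4 + 1.
2543^1 ≡ 2543 (mod 3955)
2543^2 ≡ 2543^2 = 6466849 ≡ 424 (mod 3955)
2543^4 ≡ 424^2 = 179776 ≡ 1801 (mod 3955)
2543^8 ≡ 1801^2 = 3243601 ≡ 501 (mod 3955)
2543^16 ≡ 501^2 = 251001 ≡ 1836 (mod 3955)
2543^32 ≡ 1836^2 = 3370896 ≡ 1236 (mod 3955)
2543^53 = 2543^32 × 2543^16 × 2543^4 × 2543^1 ≡ 1236 × 1836 × 1801 × 2543 (mod 3955).
Accumulate the product:
1236 × 1836 = 2269296 ≡ 3081
3081 × 1801 = 5548881 ≡ 16
16 × 2543 = 40688 ≡ 1138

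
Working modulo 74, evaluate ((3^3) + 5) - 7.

25

(3)^3 ≡ 27 (mod 74)
27 + 5 = 32
32 - 7 = 25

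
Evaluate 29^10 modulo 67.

29

By square-and-multiply:
10 in binary is 1010, i.e. 10 = 8 + 2.
29^1 ≡ 29 (mod 67)
29^2 ≡ 29^2 = 841 ≡ 37 (mod 67)
29^4 ≡ 37^2 = 1369 ≡ 29 (mod 67)
29^8 ≡ 29^2 = 841 ≡ 37 (mod 67)
29^10 = 29^8 × 29^2 ≡ 37 × 37 (mod 67).
37 × 37 = 1369 ≡ 29 (mod 67).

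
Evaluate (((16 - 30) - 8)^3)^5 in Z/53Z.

16 - 30 = -14 ≡ 39 (mod 53)
39 - 8 = 31
(31)^3 ≡ 5 (mod 53)
(5)^5 ≡ 51 (mod 53)

51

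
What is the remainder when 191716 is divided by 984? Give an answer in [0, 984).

820

191716 = 194×984 + 820, so 191716 ≡ 820 (mod 984).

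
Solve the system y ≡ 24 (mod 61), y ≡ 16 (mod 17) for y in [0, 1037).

390

61⁻¹ mod 17: 61×12 ≡ 1 (mod 17), so 61⁻¹ ≡ 12.
y = 24 + 61×((16 − 24)×12 mod 17) = 24 + 61×6 = 390.
Check: 390 mod 61 = 24, 390 mod 17 = 16. ✓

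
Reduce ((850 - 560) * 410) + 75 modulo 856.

850 - 560 = 290
290 * 410 = 118900 ≡ 772 (mod 856)
772 + 75 = 847

847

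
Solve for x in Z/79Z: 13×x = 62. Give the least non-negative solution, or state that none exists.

23

gcd(13, 79) = 1, so a unique solution mod 79 exists.
13⁻¹ ≡ 73 (mod 79).
x ≡ 73×62 ≡ 23 (mod 79).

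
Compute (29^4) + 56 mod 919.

(29)^4 ≡ 570 (mod 919)
570 + 56 = 626

626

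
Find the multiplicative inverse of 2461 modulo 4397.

Apply the Euclidean algorithm and back-substitute:
4397 = 1·2461 + 1936
2461 = 1·1936 + 525
1936 = 3·525 + 361
525 = 1·361 + 164
361 = 2·164 + 33
164 = 4·33 + 32
33 = 1·32 + 1
32 = 32·1 + 0
gcd(2461, 4397) = 1, so the inverse exists.
Back-substitute for 1:
1 = 1·33 − 1·32
  = −1·164 + 5·33
  = 5·361 − 11·164
  = −11·525 + 16·361
  = 16·1936 − 59·525
  = −59·2461 + 75·1936
  = 75·4397 − 134·2461
So 2461⁻¹ ≡ −134 ≡ 4263 (mod 4397).

4263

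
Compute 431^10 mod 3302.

By square-and-multiply:
10 in binary is 1010, i.e. 10 = 8 + 2.
431^1 ≡ 431 (mod 3302)
431^2 ≡ 431^2 = 185761 ≡ 849 (mod 3302)
431^4 ≡ 849^2 = 720801 ≡ 965 (mod 3302)
431^8 ≡ 965^2 = 931225 ≡ 61 (mod 3302)
431^10 = 431^8 × 431^2 ≡ 61 × 849 (mod 3302).
61 × 849 = 51789 ≡ 2259 (mod 3302).

2259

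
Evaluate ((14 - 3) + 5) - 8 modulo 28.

8

14 - 3 = 11
11 + 5 = 16
16 - 8 = 8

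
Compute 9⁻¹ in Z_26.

26 = 2·9 + 8
9 = 1·8 + 1
8 = 8·1 + 0
gcd(9, 26) = 1, so the inverse exists.
Bézout: 1 = −1·26 + 3·9.
So 9⁻¹ ≡ 3 (mod 26).

3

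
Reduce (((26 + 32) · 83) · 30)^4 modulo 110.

100

26 + 32 = 58
58 · 83 = 4814 ≡ 84 (mod 110)
84 · 30 = 2520 ≡ 100 (mod 110)
(100)^4 ≡ 100 (mod 110)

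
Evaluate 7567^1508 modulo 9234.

By square-and-multiply:
7567^1 ≡ 7567 (mod 9234)
7567^2 ≡ 7567^2 = 57259489 ≡ 8689 (mod 9234)
7567^4 ≡ 8689^2 = 75498721 ≡ 1537 (mod 9234)
7567^8 ≡ 1537^2 = 2362369 ≡ 7699 (mod 9234)
7567^16 ≡ 7699^2 = 59274601 ≡ 1555 (mod 9234)
7567^32 ≡ 1555^2 = 2418025 ≡ 7951 (mod 9234)
7567^64 ≡ 7951^2 = 63218401 ≡ 2437 (mod 9234)
7567^128 ≡ 2437^2 = 5938969 ≡ 1507 (mod 9234)
7567^256 ≡ 1507^2 = 2271049 ≡ 8719 (mod 9234)
7567^512 ≡ 8719^2 = 76020961 ≡ 6673 (mod 9234)
7567^1024 ≡ 6673^2 = 44528929 ≡ 2581 (mod 9234)
7567^1508 = 7567^1024 · 7567^256 · 7567^128 · 7567^64 · 7567^32 · 7567^4 ≡ 2581 · 8719 · 1507 · 2437 · 7951 · 1537 (mod 9234).
Accumulate the product:
2581 · 8719 = 22503739 ≡ 481
481 · 1507 = 724867 ≡ 4615
4615 · 2437 = 11246755 ≡ 8977
8977 · 7951 = 71376127 ≡ 6541
6541 · 1537 = 10053517 ≡ 6925

6925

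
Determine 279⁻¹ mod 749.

749 = 2×279 + 191
279 = 1×191 + 88
191 = 2×88 + 15
88 = 5×15 + 13
15 = 1×13 + 2
13 = 6×2 + 1
2 = 2×1 + 0
gcd(279, 749) = 1, so the inverse exists.
Bézout: 1 = −130×749 + 349×279.
So 279⁻¹ ≡ 349 (mod 749).

349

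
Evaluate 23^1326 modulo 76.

Compute successive squares:
1326 in binary is 10100101110, i.e. 1326 = 1024 + 256 + 32 + 8 + 4 + 2.
23^1 ≡ 23 (mod 76)
23^2 ≡ 23^2 = 529 ≡ 73 (mod 76)
23^4 ≡ 73^2 = 5329 ≡ 9 (mod 76)
23^8 ≡ 9^2 = 81 ≡ 5 (mod 76)
23^16 ≡ 5^2 = 25 (mod 76)
23^32 ≡ 25^2 = 625 ≡ 17 (mod 76)
23^64 ≡ 17^2 = 289 ≡ 61 (mod 76)
23^128 ≡ 61^2 = 3721 ≡ 73 (mod 76)
23^256 ≡ 73^2 = 5329 ≡ 9 (mod 76)
23^512 ≡ 9^2 = 81 ≡ 5 (mod 76)
23^1024 ≡ 5^2 = 25 (mod 76)
23^1326 = 23^1024 * 23^256 * 23^32 * 23^8 * 23^4 * 23^2 ≡ 25 * 9 * 17 * 5 * 9 * 73 (mod 76).
Accumulate the product:
25 * 9 = 225 ≡ 73
73 * 17 = 1241 ≡ 25
25 * 5 = 125 ≡ 49
49 * 9 = 441 ≡ 61
61 * 73 = 4453 ≡ 45

45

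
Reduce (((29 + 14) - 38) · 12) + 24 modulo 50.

34

29 + 14 = 43
43 - 38 = 5
5 · 12 = 60 ≡ 10 (mod 50)
10 + 24 = 34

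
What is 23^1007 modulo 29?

24

Using repeated squaring:
23^1 ≡ 23 (mod 29)
23^2 ≡ 23^2 = 529 ≡ 7 (mod 29)
23^4 ≡ 7^2 = 49 ≡ 20 (mod 29)
23^8 ≡ 20^2 = 400 ≡ 23 (mod 29)
23^16 ≡ 23^2 = 529 ≡ 7 (mod 29)
23^32 ≡ 7^2 = 49 ≡ 20 (mod 29)
23^64 ≡ 20^2 = 400 ≡ 23 (mod 29)
23^128 ≡ 23^2 = 529 ≡ 7 (mod 29)
23^256 ≡ 7^2 = 49 ≡ 20 (mod 29)
23^512 ≡ 20^2 = 400 ≡ 23 (mod 29)
23^1007 = 23^512 · 23^256 · 23^128 · 23^64 · 23^32 · 23^8 · 23^4 · 23^2 · 23^1 ≡ 23 · 20 · 7 · 23 · 20 · 23 · 20 · 7 · 23 (mod 29).
Accumulate the product:
23 · 20 = 460 ≡ 25
25 · 7 = 175 ≡ 1
1 · 23 = 23
23 · 20 = 460 ≡ 25
25 · 23 = 575 ≡ 24
24 · 20 = 480 ≡ 16
16 · 7 = 112 ≡ 25
25 · 23 = 575 ≡ 24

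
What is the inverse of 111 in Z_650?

41

Run the extended Euclidean algorithm:
650 = 5*111 + 95
111 = 1*95 + 16
95 = 5*16 + 15
16 = 1*15 + 1
15 = 15*1 + 0
gcd(111, 650) = 1, so the inverse exists.
Bézout: 1 = −7*650 + 41*111.
So 111⁻¹ ≡ 41 (mod 650).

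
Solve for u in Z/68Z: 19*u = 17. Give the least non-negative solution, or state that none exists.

gcd(19, 68) = 1, so a unique solution mod 68 exists.
19⁻¹ ≡ 43 (mod 68).
u ≡ 43*17 ≡ 51 (mod 68).

51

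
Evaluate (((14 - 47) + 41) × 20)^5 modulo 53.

14 - 47 = -33 ≡ 20 (mod 53)
20 + 41 = 61 ≡ 8 (mod 53)
8 × 20 = 160 ≡ 1 (mod 53)
(1)^5 ≡ 1 (mod 53)

1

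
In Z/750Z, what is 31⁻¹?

Run the extended Euclidean algorithm:
750 = 24×31 + 6
31 = 5×6 + 1
6 = 6×1 + 0
gcd(31, 750) = 1, so the inverse exists.
Back-substitute for 1:
1 = 1×31 − 5×6
  = −5×750 + 121×31
So 31⁻¹ ≡ 121 (mod 750).

121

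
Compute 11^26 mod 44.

By square-and-multiply:
11^1 ≡ 11 (mod 44)
11^2 ≡ 11^2 = 121 ≡ 33 (mod 44)
11^4 ≡ 33^2 = 1089 ≡ 33 (mod 44)
11^8 ≡ 33^2 = 1089 ≡ 33 (mod 44)
11^16 ≡ 33^2 = 1089 ≡ 33 (mod 44)
11^26 = 11^16 * 11^8 * 11^2 ≡ 33 * 33 * 33 (mod 44).
Accumulate the product:
33 * 33 = 1089 ≡ 33
33 * 33 = 1089 ≡ 33

33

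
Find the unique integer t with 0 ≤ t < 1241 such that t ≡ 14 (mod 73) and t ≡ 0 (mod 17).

306

73⁻¹ mod 17: 73·7 ≡ 1 (mod 17), so 73⁻¹ ≡ 7.
t = 14 + 73·((0 − 14)·7 mod 17) = 14 + 73·4 = 306.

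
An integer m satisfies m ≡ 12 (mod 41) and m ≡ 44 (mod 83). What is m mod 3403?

791

41⁻¹ mod 83: 41·81 ≡ 1 (mod 83), so 41⁻¹ ≡ 81.
m = 12 + 41·((44 − 12)·81 mod 83) = 12 + 41·19 = 791.
Check: 791 mod 41 = 12, 791 mod 83 = 44. ✓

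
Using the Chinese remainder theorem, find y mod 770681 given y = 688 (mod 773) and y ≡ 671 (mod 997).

773⁻¹ mod 997: 773·770 ≡ 1 (mod 997), so 773⁻¹ ≡ 770.
y = 688 + 773·((671 − 688)·770 mod 997) = 688 + 773·868 = 671652.

671652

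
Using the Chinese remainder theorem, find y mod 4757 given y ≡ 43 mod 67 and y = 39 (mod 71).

110

67⁻¹ mod 71: 67×53 ≡ 1 (mod 71), so 67⁻¹ ≡ 53.
y = 43 + 67×((39 − 43)×53 mod 71) = 43 + 67×1 = 110.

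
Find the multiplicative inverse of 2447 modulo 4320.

143

By the extended Euclidean algorithm:
4320 = 1·2447 + 1873
2447 = 1·1873 + 574
1873 = 3·574 + 151
574 = 3·151 + 121
151 = 1·121 + 30
121 = 4·30 + 1
30 = 30·1 + 0
gcd(2447, 4320) = 1, so the inverse exists.
Back-substitute for 1:
1 = 1·121 − 4·30
  = −4·151 + 5·121
  = 5·574 − 19·151
  = −19·1873 + 62·574
  = 62·2447 − 81·1873
  = −81·4320 + 143·2447
So 2447⁻¹ ≡ 143 (mod 4320).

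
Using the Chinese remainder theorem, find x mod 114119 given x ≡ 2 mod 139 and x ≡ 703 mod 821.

71309

139⁻¹ mod 821: 139·632 ≡ 1 (mod 821), so 139⁻¹ ≡ 632.
x = 2 + 139·((703 − 2)·632 mod 821) = 2 + 139·513 = 71309.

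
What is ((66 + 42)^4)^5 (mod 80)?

16

66 + 42 = 108 ≡ 28 (mod 80)
(28)^4 ≡ 16 (mod 80)
(16)^5 ≡ 16 (mod 80)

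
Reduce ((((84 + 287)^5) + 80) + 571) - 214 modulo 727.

84 + 287 = 371
(371)^5 ≡ 262 (mod 727)
262 + 80 = 342
342 + 571 = 913 ≡ 186 (mod 727)
186 - 214 = -28 ≡ 699 (mod 727)

699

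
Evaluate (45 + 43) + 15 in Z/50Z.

3

45 + 43 = 88 ≡ 38 (mod 50)
38 + 15 = 53 ≡ 3 (mod 50)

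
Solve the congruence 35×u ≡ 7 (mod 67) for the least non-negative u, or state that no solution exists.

27

gcd(35, 67) = 1, so a unique solution mod 67 exists.
35⁻¹ ≡ 23 (mod 67).
u ≡ 23×7 ≡ 27 (mod 67).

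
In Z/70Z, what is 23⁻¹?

Apply the Euclidean algorithm and back-substitute:
70 = 3*23 + 1
23 = 23*1 + 0
gcd(23, 70) = 1, so the inverse exists.
Back-substitute for 1:
1 = 1*70 − 3*23
So 23⁻¹ ≡ −3 ≡ 67 (mod 70).

67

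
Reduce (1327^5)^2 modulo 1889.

451

(1327)^5 ≡ 1650 (mod 1889)
(1650)^2 ≡ 451 (mod 1889)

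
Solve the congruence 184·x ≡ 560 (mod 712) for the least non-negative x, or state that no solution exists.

gcd(184, 712) = 8, and 8 | 560, so solutions exist.
Divide through by 8: 23·x = 70 (mod 89).
23⁻¹ ≡ 31 (mod 89).
x ≡ 31·70 ≡ 34 (mod 89).
The smallest non-negative solution is x = 34.

34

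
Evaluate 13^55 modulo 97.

Compute successive squares:
13^1 ≡ 13 (mod 97)
13^2 ≡ 13^2 = 169 ≡ 72 (mod 97)
13^4 ≡ 72^2 = 5184 ≡ 43 (mod 97)
13^8 ≡ 43^2 = 1849 ≡ 6 (mod 97)
13^16 ≡ 6^2 = 36 (mod 97)
13^32 ≡ 36^2 = 1296 ≡ 35 (mod 97)
13^55 = 13^32 * 13^16 * 13^4 * 13^2 * 13^1 ≡ 35 * 36 * 43 * 72 * 13 (mod 97).
Accumulate the product:
35 * 36 = 1260 ≡ 96
96 * 43 = 4128 ≡ 54
54 * 72 = 3888 ≡ 8
8 * 13 = 104 ≡ 7

7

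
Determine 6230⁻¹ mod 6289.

2878

Run the extended Euclidean algorithm:
6289 = 1*6230 + 59
6230 = 105*59 + 35
59 = 1*35 + 24
35 = 1*24 + 11
24 = 2*11 + 2
11 = 5*2 + 1
2 = 2*1 + 0
gcd(6230, 6289) = 1, so the inverse exists.
Bézout: 1 = −2851*6289 + 2878*6230.
So 6230⁻¹ ≡ 2878 (mod 6289).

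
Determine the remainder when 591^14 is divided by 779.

538

Compute successive squares:
14 in binary is 1110, i.e. 14 = 8 + 4 + 2.
591^1 ≡ 591 (mod 779)
591^2 ≡ 591^2 = 349281 ≡ 289 (mod 779)
591^4 ≡ 289^2 = 83521 ≡ 168 (mod 779)
591^8 ≡ 168^2 = 28224 ≡ 180 (mod 779)
591^14 = 591^8 × 591^4 × 591^2 ≡ 180 × 168 × 289 (mod 779).
Accumulate the product:
180 × 168 = 30240 ≡ 638
638 × 289 = 184382 ≡ 538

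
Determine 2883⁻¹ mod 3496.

3496 = 1*2883 + 613
2883 = 4*613 + 431
613 = 1*431 + 182
431 = 2*182 + 67
182 = 2*67 + 48
67 = 1*48 + 19
48 = 2*19 + 10
19 = 1*10 + 9
10 = 1*9 + 1
9 = 9*1 + 0
gcd(2883, 3496) = 1, so the inverse exists.
Back-substitute for 1:
1 = 1*10 − 1*9
  = −1*19 + 2*10
  = 2*48 − 5*19
  = −5*67 + 7*48
  = 7*182 − 19*67
  = −19*431 + 45*182
  = 45*613 − 64*431
  = −64*2883 + 301*613
  = 301*3496 − 365*2883
So 2883⁻¹ ≡ −365 ≡ 3131 (mod 3496).

3131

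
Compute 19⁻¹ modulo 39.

Apply the Euclidean algorithm and back-substitute:
39 = 2×19 + 1
19 = 19×1 + 0
gcd(19, 39) = 1, so the inverse exists.
Back-substitute for 1:
1 = 1×39 − 2×19
So 19⁻¹ ≡ −2 ≡ 37 (mod 39).

37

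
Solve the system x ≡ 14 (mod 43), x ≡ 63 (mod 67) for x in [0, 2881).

2207

43⁻¹ mod 67: 43*53 ≡ 1 (mod 67), so 43⁻¹ ≡ 53.
x = 14 + 43*((63 − 14)*53 mod 67) = 14 + 43*51 = 2207.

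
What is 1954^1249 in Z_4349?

2948

By square-and-multiply:
1249 in binary is 10011100001, i.e. 1249 = 1024 + 128 + 64 + 32 + 1.
1954^1 ≡ 1954 (mod 4349)
1954^2 ≡ 1954^2 = 3818116 ≡ 4043 (mod 4349)
1954^4 ≡ 4043^2 = 16345849 ≡ 2307 (mod 4349)
1954^8 ≡ 2307^2 = 5322249 ≡ 3422 (mod 4349)
1954^16 ≡ 3422^2 = 11710084 ≡ 2576 (mod 4349)
1954^32 ≡ 2576^2 = 6635776 ≡ 3551 (mod 4349)
1954^64 ≡ 3551^2 = 12609601 ≡ 1850 (mod 4349)
1954^128 ≡ 1850^2 = 3422500 ≡ 4186 (mod 4349)
1954^256 ≡ 4186^2 = 17522596 ≡ 475 (mod 4349)
1954^512 ≡ 475^2 = 225625 ≡ 3826 (mod 4349)
1954^1024 ≡ 3826^2 = 14638276 ≡ 3891 (mod 4349)
1954^1249 = 1954^1024 · 1954^128 · 1954^64 · 1954^32 · 1954^1 ≡ 3891 · 4186 · 1850 · 3551 · 1954 (mod 4349).
Accumulate the product:
3891 · 4186 = 16287726 ≡ 721
721 · 1850 = 1333850 ≡ 3056
3056 · 3551 = 10851856 ≡ 1101
1101 · 1954 = 2151354 ≡ 2948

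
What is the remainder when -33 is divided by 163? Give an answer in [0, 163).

130

-33 = -1*163 + 130, so -33 ≡ 130 (mod 163).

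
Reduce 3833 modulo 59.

57

3833 = 64×59 + 57, so 3833 ≡ 57 (mod 59).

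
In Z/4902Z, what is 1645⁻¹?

2971

Apply the Euclidean algorithm and back-substitute:
4902 = 2×1645 + 1612
1645 = 1×1612 + 33
1612 = 48×33 + 28
33 = 1×28 + 5
28 = 5×5 + 3
5 = 1×3 + 2
3 = 1×2 + 1
2 = 2×1 + 0
gcd(1645, 4902) = 1, so the inverse exists.
Back-substitute for 1:
1 = 1×3 − 1×2
  = −1×5 + 2×3
  = 2×28 − 11×5
  = −11×33 + 13×28
  = 13×1612 − 635×33
  = −635×1645 + 648×1612
  = 648×4902 − 1931×1645
So 1645⁻¹ ≡ −1931 ≡ 2971 (mod 4902).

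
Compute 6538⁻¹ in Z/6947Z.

1155

6947 = 1*6538 + 409
6538 = 15*409 + 403
409 = 1*403 + 6
403 = 67*6 + 1
6 = 6*1 + 0
gcd(6538, 6947) = 1, so the inverse exists.
Back-substitute for 1:
1 = 1*403 − 67*6
  = −67*409 + 68*403
  = 68*6538 − 1087*409
  = −1087*6947 + 1155*6538
So 6538⁻¹ ≡ 1155 (mod 6947).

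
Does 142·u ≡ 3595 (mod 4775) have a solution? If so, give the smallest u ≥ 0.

1135

gcd(142, 4775) = 1, so a unique solution mod 4775 exists.
142⁻¹ ≡ 2253 (mod 4775).
u ≡ 2253·3595 ≡ 1135 (mod 4775).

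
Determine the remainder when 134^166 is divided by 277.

Compute successive squares:
134^1 ≡ 134 (mod 277)
134^2 ≡ 134^2 = 17956 ≡ 228 (mod 277)
134^4 ≡ 228^2 = 51984 ≡ 185 (mod 277)
134^8 ≡ 185^2 = 34225 ≡ 154 (mod 277)
134^16 ≡ 154^2 = 23716 ≡ 171 (mod 277)
134^32 ≡ 171^2 = 29241 ≡ 156 (mod 277)
134^64 ≡ 156^2 = 24336 ≡ 237 (mod 277)
134^128 ≡ 237^2 = 56169 ≡ 215 (mod 277)
134^166 = 134^128 * 134^32 * 134^4 * 134^2 ≡ 215 * 156 * 185 * 228 (mod 277).
Accumulate the product:
215 * 156 = 33540 ≡ 23
23 * 185 = 4255 ≡ 100
100 * 228 = 22800 ≡ 86

86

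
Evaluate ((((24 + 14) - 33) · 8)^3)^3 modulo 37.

36

24 + 14 = 38 ≡ 1 (mod 37)
1 - 33 = -32 ≡ 5 (mod 37)
5 · 8 = 40 ≡ 3 (mod 37)
(3)^3 ≡ 27 (mod 37)
(27)^3 ≡ 36 (mod 37)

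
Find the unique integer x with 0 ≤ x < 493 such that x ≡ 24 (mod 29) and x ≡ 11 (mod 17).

29⁻¹ mod 17: 29×10 ≡ 1 (mod 17), so 29⁻¹ ≡ 10.
x = 24 + 29×((11 − 24)×10 mod 17) = 24 + 29×6 = 198.

198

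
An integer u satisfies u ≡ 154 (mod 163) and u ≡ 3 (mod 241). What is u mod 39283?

12053

163⁻¹ mod 241: 163*207 ≡ 1 (mod 241), so 163⁻¹ ≡ 207.
u = 154 + 163*((3 − 154)*207 mod 241) = 154 + 163*73 = 12053.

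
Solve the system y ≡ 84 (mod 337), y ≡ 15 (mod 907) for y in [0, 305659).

178694

337⁻¹ mod 907: 337×689 ≡ 1 (mod 907), so 337⁻¹ ≡ 689.
y = 84 + 337×((15 − 84)×689 mod 907) = 84 + 337×530 = 178694.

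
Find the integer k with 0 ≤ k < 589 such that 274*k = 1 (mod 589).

Apply the Euclidean algorithm and back-substitute:
589 = 2×274 + 41
274 = 6×41 + 28
41 = 1×28 + 13
28 = 2×13 + 2
13 = 6×2 + 1
2 = 2×1 + 0
gcd(274, 589) = 1, so the inverse exists.
Back-substitute for 1:
1 = 1×13 − 6×2
  = −6×28 + 13×13
  = 13×41 − 19×28
  = −19×274 + 127×41
  = 127×589 − 273×274
So 274⁻¹ ≡ −273 ≡ 316 (mod 589).

316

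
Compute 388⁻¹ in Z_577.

58

Run the extended Euclidean algorithm:
577 = 1×388 + 189
388 = 2×189 + 10
189 = 18×10 + 9
10 = 1×9 + 1
9 = 9×1 + 0
gcd(388, 577) = 1, so the inverse exists.
Back-substitute for 1:
1 = 1×10 − 1×9
  = −1×189 + 19×10
  = 19×388 − 39×189
  = −39×577 + 58×388
So 388⁻¹ ≡ 58 (mod 577).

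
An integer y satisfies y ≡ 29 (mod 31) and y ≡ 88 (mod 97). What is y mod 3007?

2416

31⁻¹ mod 97: 31·72 ≡ 1 (mod 97), so 31⁻¹ ≡ 72.
y = 29 + 31·((88 − 29)·72 mod 97) = 29 + 31·77 = 2416.
Check: 2416 mod 31 = 29, 2416 mod 97 = 88. ✓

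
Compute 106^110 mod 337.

78

By square-and-multiply:
110 in binary is 1101110, i.e. 110 = 64 + 32 + 8 + 4 + 2.
106^1 ≡ 106 (mod 337)
106^2 ≡ 106^2 = 11236 ≡ 115 (mod 337)
106^4 ≡ 115^2 = 13225 ≡ 82 (mod 337)
106^8 ≡ 82^2 = 6724 ≡ 321 (mod 337)
106^16 ≡ 321^2 = 103041 ≡ 256 (mod 337)
106^32 ≡ 256^2 = 65536 ≡ 158 (mod 337)
106^64 ≡ 158^2 = 24964 ≡ 26 (mod 337)
106^110 = 106^64 * 106^32 * 106^8 * 106^4 * 106^2 ≡ 26 * 158 * 321 * 82 * 115 (mod 337).
Accumulate the product:
26 * 158 = 4108 ≡ 64
64 * 321 = 20544 ≡ 324
324 * 82 = 26568 ≡ 282
282 * 115 = 32430 ≡ 78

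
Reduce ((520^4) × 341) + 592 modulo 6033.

4530

(520)^4 ≡ 790 (mod 6033)
790 × 341 = 269390 ≡ 3938 (mod 6033)
3938 + 592 = 4530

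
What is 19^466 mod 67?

19^1 ≡ 19 (mod 67)
19^2 ≡ 19^2 = 361 ≡ 26 (mod 67)
19^4 ≡ 26^2 = 676 ≡ 6 (mod 67)
19^8 ≡ 6^2 = 36 (mod 67)
19^16 ≡ 36^2 = 1296 ≡ 23 (mod 67)
19^32 ≡ 23^2 = 529 ≡ 60 (mod 67)
19^64 ≡ 60^2 = 3600 ≡ 49 (mod 67)
19^128 ≡ 49^2 = 2401 ≡ 56 (mod 67)
19^256 ≡ 56^2 = 3136 ≡ 54 (mod 67)
19^466 = 19^256 * 19^128 * 19^64 * 19^16 * 19^2 ≡ 54 * 56 * 49 * 23 * 26 (mod 67).
Accumulate the product:
54 * 56 = 3024 ≡ 9
9 * 49 = 441 ≡ 39
39 * 23 = 897 ≡ 26
26 * 26 = 676 ≡ 6

6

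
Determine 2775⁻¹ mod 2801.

1185

By the extended Euclidean algorithm:
2801 = 1·2775 + 26
2775 = 106·26 + 19
26 = 1·19 + 7
19 = 2·7 + 5
7 = 1·5 + 2
5 = 2·2 + 1
2 = 2·1 + 0
gcd(2775, 2801) = 1, so the inverse exists.
Bézout: 1 = −1174·2801 + 1185·2775.
So 2775⁻¹ ≡ 1185 (mod 2801).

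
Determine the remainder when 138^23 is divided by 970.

Compute successive squares:
138^1 ≡ 138 (mod 970)
138^2 ≡ 138^2 = 19044 ≡ 614 (mod 970)
138^4 ≡ 614^2 = 376996 ≡ 636 (mod 970)
138^8 ≡ 636^2 = 404496 ≡ 6 (mod 970)
138^16 ≡ 6^2 = 36 (mod 970)
138^23 = 138^16 · 138^4 · 138^2 · 138^1 ≡ 36 · 636 · 614 · 138 (mod 970).
Accumulate the product:
36 · 636 = 22896 ≡ 586
586 · 614 = 359804 ≡ 904
904 · 138 = 124752 ≡ 592

592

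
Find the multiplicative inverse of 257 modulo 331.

Apply the Euclidean algorithm and back-substitute:
331 = 1*257 + 74
257 = 3*74 + 35
74 = 2*35 + 4
35 = 8*4 + 3
4 = 1*3 + 1
3 = 3*1 + 0
gcd(257, 331) = 1, so the inverse exists.
Back-substitute for 1:
1 = 1*4 − 1*3
  = −1*35 + 9*4
  = 9*74 − 19*35
  = −19*257 + 66*74
  = 66*331 − 85*257
So 257⁻¹ ≡ −85 ≡ 246 (mod 331).

246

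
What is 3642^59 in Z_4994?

1860

Using repeated squaring:
3642^1 ≡ 3642 (mod 4994)
3642^2 ≡ 3642^2 = 13264164 ≡ 100 (mod 4994)
3642^4 ≡ 100^2 = 10000 ≡ 12 (mod 4994)
3642^8 ≡ 12^2 = 144 (mod 4994)
3642^16 ≡ 144^2 = 20736 ≡ 760 (mod 4994)
3642^32 ≡ 760^2 = 577600 ≡ 3290 (mod 4994)
3642^59 = 3642^32 · 3642^16 · 3642^8 · 3642^2 · 3642^1 ≡ 3290 · 760 · 144 · 100 · 3642 (mod 4994).
Accumulate the product:
3290 · 760 = 2500400 ≡ 3400
3400 · 144 = 489600 ≡ 188
188 · 100 = 18800 ≡ 3818
3818 · 3642 = 13905156 ≡ 1860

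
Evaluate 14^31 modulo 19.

2

31 in binary is 11111, i.e. 31 = 16 + 8 + 4 + 2 + 1.
14^1 ≡ 14 (mod 19)
14^2 ≡ 14^2 = 196 ≡ 6 (mod 19)
14^4 ≡ 6^2 = 36 ≡ 17 (mod 19)
14^8 ≡ 17^2 = 289 ≡ 4 (mod 19)
14^16 ≡ 4^2 = 16 (mod 19)
14^31 = 14^16 · 14^8 · 14^4 · 14^2 · 14^1 ≡ 16 · 4 · 17 · 6 · 14 (mod 19).
Accumulate the product:
16 · 4 = 64 ≡ 7
7 · 17 = 119 ≡ 5
5 · 6 = 30 ≡ 11
11 · 14 = 154 ≡ 2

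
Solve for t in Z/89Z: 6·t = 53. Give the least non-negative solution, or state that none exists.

gcd(6, 89) = 1, so a unique solution mod 89 exists.
6⁻¹ ≡ 15 (mod 89).
t ≡ 15·53 ≡ 83 (mod 89).

83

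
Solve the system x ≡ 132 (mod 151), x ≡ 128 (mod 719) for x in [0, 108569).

48301

151⁻¹ mod 719: 151*100 ≡ 1 (mod 719), so 151⁻¹ ≡ 100.
x = 132 + 151*((128 − 132)*100 mod 719) = 132 + 151*319 = 48301.
Check: 48301 mod 151 = 132, 48301 mod 719 = 128. ✓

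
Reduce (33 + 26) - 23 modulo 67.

36

33 + 26 = 59
59 - 23 = 36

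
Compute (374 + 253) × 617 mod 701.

374 + 253 = 627
627 × 617 = 386859 ≡ 608 (mod 701)

608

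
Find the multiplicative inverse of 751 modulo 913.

Run the extended Euclidean algorithm:
913 = 1*751 + 162
751 = 4*162 + 103
162 = 1*103 + 59
103 = 1*59 + 44
59 = 1*44 + 15
44 = 2*15 + 14
15 = 1*14 + 1
14 = 14*1 + 0
gcd(751, 913) = 1, so the inverse exists.
Back-substitute for 1:
1 = 1*15 − 1*14
  = −1*44 + 3*15
  = 3*59 − 4*44
  = −4*103 + 7*59
  = 7*162 − 11*103
  = −11*751 + 51*162
  = 51*913 − 62*751
So 751⁻¹ ≡ −62 ≡ 851 (mod 913).

851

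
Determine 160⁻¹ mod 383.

79

By the extended Euclidean algorithm:
383 = 2×160 + 63
160 = 2×63 + 34
63 = 1×34 + 29
34 = 1×29 + 5
29 = 5×5 + 4
5 = 1×4 + 1
4 = 4×1 + 0
gcd(160, 383) = 1, so the inverse exists.
Back-substitute for 1:
1 = 1×5 − 1×4
  = −1×29 + 6×5
  = 6×34 − 7×29
  = −7×63 + 13×34
  = 13×160 − 33×63
  = −33×383 + 79×160
So 160⁻¹ ≡ 79 (mod 383).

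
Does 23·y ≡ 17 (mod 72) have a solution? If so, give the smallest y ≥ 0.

7

gcd(23, 72) = 1, so a unique solution mod 72 exists.
23⁻¹ ≡ 47 (mod 72).
y ≡ 47·17 ≡ 7 (mod 72).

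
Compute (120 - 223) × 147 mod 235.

120 - 223 = -103 ≡ 132 (mod 235)
132 × 147 = 19404 ≡ 134 (mod 235)

134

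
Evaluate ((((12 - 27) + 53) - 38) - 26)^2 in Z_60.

16

12 - 27 = -15 ≡ 45 (mod 60)
45 + 53 = 98 ≡ 38 (mod 60)
38 - 38 = 0
0 - 26 = -26 ≡ 34 (mod 60)
(34)^2 ≡ 16 (mod 60)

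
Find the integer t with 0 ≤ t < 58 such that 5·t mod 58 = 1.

58 = 11*5 + 3
5 = 1*3 + 2
3 = 1*2 + 1
2 = 2*1 + 0
gcd(5, 58) = 1, so the inverse exists.
Bézout: 1 = 2*58 − 23*5.
So 5⁻¹ ≡ −23 ≡ 35 (mod 58).

35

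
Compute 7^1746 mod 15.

4

Compute successive squares:
1746 in binary is 11011010010, i.e. 1746 = 1024 + 512 + 128 + 64 + 16 + 2.
7^1 ≡ 7 (mod 15)
7^2 ≡ 7^2 = 49 ≡ 4 (mod 15)
7^4 ≡ 4^2 = 16 ≡ 1 (mod 15)
7^8 ≡ 1^2 = 1 (mod 15)
7^16 ≡ 1^2 = 1 (mod 15)
7^32 ≡ 1^2 = 1 (mod 15)
7^64 ≡ 1^2 = 1 (mod 15)
7^128 ≡ 1^2 = 1 (mod 15)
7^256 ≡ 1^2 = 1 (mod 15)
7^512 ≡ 1^2 = 1 (mod 15)
7^1024 ≡ 1^2 = 1 (mod 15)
7^1746 = 7^1024 * 7^512 * 7^128 * 7^64 * 7^16 * 7^2 ≡ 1 * 1 * 1 * 1 * 1 * 4 (mod 15).
Accumulate the product:
1 * 1 = 1
1 * 1 = 1
1 * 1 = 1
1 * 1 = 1
1 * 4 = 4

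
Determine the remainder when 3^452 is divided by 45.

36

By square-and-multiply:
3^1 ≡ 3 (mod 45)
3^2 ≡ 3^2 = 9 (mod 45)
3^4 ≡ 9^2 = 81 ≡ 36 (mod 45)
3^8 ≡ 36^2 = 1296 ≡ 36 (mod 45)
3^16 ≡ 36^2 = 1296 ≡ 36 (mod 45)
3^32 ≡ 36^2 = 1296 ≡ 36 (mod 45)
3^64 ≡ 36^2 = 1296 ≡ 36 (mod 45)
3^128 ≡ 36^2 = 1296 ≡ 36 (mod 45)
3^256 ≡ 36^2 = 1296 ≡ 36 (mod 45)
3^452 = 3^256 · 3^128 · 3^64 · 3^4 ≡ 36 · 36 · 36 · 36 (mod 45).
Accumulate the product:
36 · 36 = 1296 ≡ 36
36 · 36 = 1296 ≡ 36
36 · 36 = 1296 ≡ 36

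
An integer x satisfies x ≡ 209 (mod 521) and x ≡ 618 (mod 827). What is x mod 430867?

521⁻¹ mod 827: 521×727 ≡ 1 (mod 827), so 521⁻¹ ≡ 727.
x = 209 + 521×((618 − 209)×727 mod 827) = 209 + 521×450 = 234659.

234659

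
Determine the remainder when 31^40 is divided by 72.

Compute successive squares:
40 in binary is 101000, i.e. 40 = 32 + 8.
31^1 ≡ 31 (mod 72)
31^2 ≡ 31^2 = 961 ≡ 25 (mod 72)
31^4 ≡ 25^2 = 625 ≡ 49 (mod 72)
31^8 ≡ 49^2 = 2401 ≡ 25 (mod 72)
31^16 ≡ 25^2 = 625 ≡ 49 (mod 72)
31^32 ≡ 49^2 = 2401 ≡ 25 (mod 72)
31^40 = 31^32 · 31^8 ≡ 25 · 25 (mod 72).
25 · 25 = 625 ≡ 49 (mod 72).

49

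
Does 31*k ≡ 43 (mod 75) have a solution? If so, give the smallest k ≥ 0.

gcd(31, 75) = 1, so a unique solution mod 75 exists.
31⁻¹ ≡ 46 (mod 75).
k ≡ 46*43 ≡ 28 (mod 75).

28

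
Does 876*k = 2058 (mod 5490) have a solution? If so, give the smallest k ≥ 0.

698

gcd(876, 5490) = 6, and 6 | 2058, so solutions exist.
Divide through by 6: 146*k ≡ 343 mod 915.
146⁻¹ ≡ 821 (mod 915).
k ≡ 821*343 ≡ 698 (mod 915).
The smallest non-negative solution is k = 698.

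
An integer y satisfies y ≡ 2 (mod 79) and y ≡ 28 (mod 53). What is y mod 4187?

81

79⁻¹ mod 53: 79×51 ≡ 1 (mod 53), so 79⁻¹ ≡ 51.
y = 2 + 79×((28 − 2)×51 mod 53) = 2 + 79×1 = 81.
Check: 81 mod 79 = 2, 81 mod 53 = 28. ✓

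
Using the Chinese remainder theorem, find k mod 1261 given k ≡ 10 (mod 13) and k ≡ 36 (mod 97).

36

13⁻¹ mod 97: 13*15 ≡ 1 (mod 97), so 13⁻¹ ≡ 15.
k = 10 + 13*((36 − 10)*15 mod 97) = 10 + 13*2 = 36.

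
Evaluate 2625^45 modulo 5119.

4561

By square-and-multiply:
45 in binary is 101101, i.e. 45 = 32 + 8 + 4 + 1.
2625^1 ≡ 2625 (mod 5119)
2625^2 ≡ 2625^2 = 6890625 ≡ 451 (mod 5119)
2625^4 ≡ 451^2 = 203401 ≡ 3760 (mod 5119)
2625^8 ≡ 3760^2 = 14137600 ≡ 4041 (mod 5119)
2625^16 ≡ 4041^2 = 16329681 ≡ 71 (mod 5119)
2625^32 ≡ 71^2 = 5041 (mod 5119)
2625^45 = 2625^32 · 2625^8 · 2625^4 · 2625^1 ≡ 5041 · 4041 · 3760 · 2625 (mod 5119).
Accumulate the product:
5041 · 4041 = 20370681 ≡ 2180
2180 · 3760 = 8196800 ≡ 1281
1281 · 2625 = 3362625 ≡ 4561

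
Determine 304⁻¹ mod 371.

Run the extended Euclidean algorithm:
371 = 1×304 + 67
304 = 4×67 + 36
67 = 1×36 + 31
36 = 1×31 + 5
31 = 6×5 + 1
5 = 5×1 + 0
gcd(304, 371) = 1, so the inverse exists.
Bézout: 1 = 59×371 − 72×304.
So 304⁻¹ ≡ −72 ≡ 299 (mod 371).

299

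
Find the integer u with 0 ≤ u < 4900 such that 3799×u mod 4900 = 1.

Apply the Euclidean algorithm and back-substitute:
4900 = 1·3799 + 1101
3799 = 3·1101 + 496
1101 = 2·496 + 109
496 = 4·109 + 60
109 = 1·60 + 49
60 = 1·49 + 11
49 = 4·11 + 5
11 = 2·5 + 1
5 = 5·1 + 0
gcd(3799, 4900) = 1, so the inverse exists.
Bézout: 1 = −697·4900 + 899·3799.
So 3799⁻¹ ≡ 899 (mod 4900).

899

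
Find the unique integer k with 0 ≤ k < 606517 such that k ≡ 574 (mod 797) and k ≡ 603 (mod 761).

388713

797⁻¹ mod 761: 797×148 ≡ 1 (mod 761), so 797⁻¹ ≡ 148.
k = 574 + 797×((603 − 574)×148 mod 761) = 574 + 797×487 = 388713.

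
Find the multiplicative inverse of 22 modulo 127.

127 = 5×22 + 17
22 = 1×17 + 5
17 = 3×5 + 2
5 = 2×2 + 1
2 = 2×1 + 0
gcd(22, 127) = 1, so the inverse exists.
Back-substitute for 1:
1 = 1×5 − 2×2
  = −2×17 + 7×5
  = 7×22 − 9×17
  = −9×127 + 52×22
So 22⁻¹ ≡ 52 (mod 127).

52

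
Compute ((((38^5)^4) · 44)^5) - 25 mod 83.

3

(38)^5 ≡ 48 (mod 83)
(48)^4 ≡ 68 (mod 83)
68 · 44 = 2992 ≡ 4 (mod 83)
(4)^5 ≡ 28 (mod 83)
28 - 25 = 3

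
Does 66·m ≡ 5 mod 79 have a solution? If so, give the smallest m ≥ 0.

gcd(66, 79) = 1, so a unique solution mod 79 exists.
66⁻¹ ≡ 6 (mod 79).
m ≡ 6·5 ≡ 30 (mod 79).

30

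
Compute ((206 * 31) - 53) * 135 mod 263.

206 * 31 = 6386 ≡ 74 (mod 263)
74 - 53 = 21
21 * 135 = 2835 ≡ 205 (mod 263)

205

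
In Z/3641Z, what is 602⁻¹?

502

3641 = 6×602 + 29
602 = 20×29 + 22
29 = 1×22 + 7
22 = 3×7 + 1
7 = 7×1 + 0
gcd(602, 3641) = 1, so the inverse exists.
Bézout: 1 = −83×3641 + 502×602.
So 602⁻¹ ≡ 502 (mod 3641).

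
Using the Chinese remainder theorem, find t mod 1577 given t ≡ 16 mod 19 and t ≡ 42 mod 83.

1536

19⁻¹ mod 83: 19·35 ≡ 1 (mod 83), so 19⁻¹ ≡ 35.
t = 16 + 19·((42 − 16)·35 mod 83) = 16 + 19·80 = 1536.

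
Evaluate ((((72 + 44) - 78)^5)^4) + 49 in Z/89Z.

74

72 + 44 = 116 ≡ 27 (mod 89)
27 - 78 = -51 ≡ 38 (mod 89)
(38)^5 ≡ 70 (mod 89)
(70)^4 ≡ 25 (mod 89)
25 + 49 = 74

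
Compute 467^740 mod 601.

Compute successive squares:
740 in binary is 1011100100, i.e. 740 = 512 + 128 + 64 + 32 + 4.
467^1 ≡ 467 (mod 601)
467^2 ≡ 467^2 = 218089 ≡ 527 (mod 601)
467^4 ≡ 527^2 = 277729 ≡ 67 (mod 601)
467^8 ≡ 67^2 = 4489 ≡ 282 (mod 601)
467^16 ≡ 282^2 = 79524 ≡ 192 (mod 601)
467^32 ≡ 192^2 = 36864 ≡ 203 (mod 601)
467^64 ≡ 203^2 = 41209 ≡ 341 (mod 601)
467^128 ≡ 341^2 = 116281 ≡ 288 (mod 601)
467^256 ≡ 288^2 = 82944 ≡ 6 (mod 601)
467^512 ≡ 6^2 = 36 (mod 601)
467^740 = 467^512 * 467^128 * 467^64 * 467^32 * 467^4 ≡ 36 * 288 * 341 * 203 * 67 (mod 601).
Accumulate the product:
36 * 288 = 10368 ≡ 151
151 * 341 = 51491 ≡ 406
406 * 203 = 82418 ≡ 81
81 * 67 = 5427 ≡ 18

18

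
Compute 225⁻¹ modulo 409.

By the extended Euclidean algorithm:
409 = 1×225 + 184
225 = 1×184 + 41
184 = 4×41 + 20
41 = 2×20 + 1
20 = 20×1 + 0
gcd(225, 409) = 1, so the inverse exists.
Bézout: 1 = −11×409 + 20×225.
So 225⁻¹ ≡ 20 (mod 409).

20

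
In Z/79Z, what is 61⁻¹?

57

79 = 1×61 + 18
61 = 3×18 + 7
18 = 2×7 + 4
7 = 1×4 + 3
4 = 1×3 + 1
3 = 3×1 + 0
gcd(61, 79) = 1, so the inverse exists.
Bézout: 1 = 17×79 − 22×61.
So 61⁻¹ ≡ −22 ≡ 57 (mod 79).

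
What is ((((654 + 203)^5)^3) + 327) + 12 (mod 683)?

305

654 + 203 = 857 ≡ 174 (mod 683)
(174)^5 ≡ 518 (mod 683)
(518)^3 ≡ 649 (mod 683)
649 + 327 = 976 ≡ 293 (mod 683)
293 + 12 = 305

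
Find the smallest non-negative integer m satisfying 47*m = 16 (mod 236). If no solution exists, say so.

gcd(47, 236) = 1, so a unique solution mod 236 exists.
47⁻¹ ≡ 231 (mod 236).
m ≡ 231*16 ≡ 156 (mod 236).

156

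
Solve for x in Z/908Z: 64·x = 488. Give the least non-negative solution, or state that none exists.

gcd(64, 908) = 4, and 4 | 488, so solutions exist.
Divide through by 4: 16·x ≡ 122 mod 227.
16⁻¹ ≡ 71 (mod 227).
x ≡ 71·122 ≡ 36 (mod 227).
The smallest non-negative solution is x = 36.

36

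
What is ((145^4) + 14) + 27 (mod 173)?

(145)^4 ≡ 160 (mod 173)
160 + 14 = 174 ≡ 1 (mod 173)
1 + 27 = 28

28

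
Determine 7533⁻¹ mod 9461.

2537

By the extended Euclidean algorithm:
9461 = 1·7533 + 1928
7533 = 3·1928 + 1749
1928 = 1·1749 + 179
1749 = 9·179 + 138
179 = 1·138 + 41
138 = 3·41 + 15
41 = 2·15 + 11
15 = 1·11 + 4
11 = 2·4 + 3
4 = 1·3 + 1
3 = 3·1 + 0
gcd(7533, 9461) = 1, so the inverse exists.
Bézout: 1 = −2020·9461 + 2537·7533.
So 7533⁻¹ ≡ 2537 (mod 9461).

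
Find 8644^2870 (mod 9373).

Compute successive squares:
2870 in binary is 101100110110, i.e. 2870 = 2048 + 512 + 256 + 32 + 16 + 4 + 2.
8644^1 ≡ 8644 (mod 9373)
8644^2 ≡ 8644^2 = 74718736 ≡ 6553 (mod 9373)
8644^4 ≡ 6553^2 = 42941809 ≡ 4096 (mod 9373)
8644^8 ≡ 4096^2 = 16777216 ≡ 8919 (mod 9373)
8644^16 ≡ 8919^2 = 79548561 ≡ 9283 (mod 9373)
8644^32 ≡ 9283^2 = 86174089 ≡ 8100 (mod 9373)
8644^64 ≡ 8100^2 = 65610000 ≡ 8373 (mod 9373)
8644^128 ≡ 8373^2 = 70107129 ≡ 6462 (mod 9373)
8644^256 ≡ 6462^2 = 41757444 ≡ 729 (mod 9373)
8644^512 ≡ 729^2 = 531441 ≡ 6553 (mod 9373)
8644^1024 ≡ 6553^2 = 42941809 ≡ 4096 (mod 9373)
8644^2048 ≡ 4096^2 = 16777216 ≡ 8919 (mod 9373)
8644^2870 = 8644^2048 · 8644^512 · 8644^256 · 8644^32 · 8644^16 · 8644^4 · 8644^2 ≡ 8919 · 6553 · 729 · 8100 · 9283 · 4096 · 6553 (mod 9373).
Accumulate the product:
8919 · 6553 = 58446207 ≡ 5552
5552 · 729 = 4047408 ≡ 7645
7645 · 8100 = 61924500 ≡ 6462
6462 · 9283 = 59986746 ≡ 8919
8919 · 4096 = 36532224 ≡ 5643
5643 · 6553 = 36978579 ≡ 2094

2094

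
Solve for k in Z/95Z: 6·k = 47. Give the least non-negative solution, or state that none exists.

87

gcd(6, 95) = 1, so a unique solution mod 95 exists.
6⁻¹ ≡ 16 (mod 95).
k ≡ 16·47 ≡ 87 (mod 95).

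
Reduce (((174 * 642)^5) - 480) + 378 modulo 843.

174 * 642 = 111708 ≡ 432 (mod 843)
(432)^5 ≡ 783 (mod 843)
783 - 480 = 303
303 + 378 = 681

681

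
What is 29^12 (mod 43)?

12 in binary is 1100, i.e. 12 = 8 + 4.
29^1 ≡ 29 (mod 43)
29^2 ≡ 29^2 = 841 ≡ 24 (mod 43)
29^4 ≡ 24^2 = 576 ≡ 17 (mod 43)
29^8 ≡ 17^2 = 289 ≡ 31 (mod 43)
29^12 = 29^8 · 29^4 ≡ 31 · 17 (mod 43).
31 · 17 = 527 ≡ 11 (mod 43).

11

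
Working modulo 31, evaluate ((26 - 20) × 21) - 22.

11

26 - 20 = 6
6 × 21 = 126 ≡ 2 (mod 31)
2 - 22 = -20 ≡ 11 (mod 31)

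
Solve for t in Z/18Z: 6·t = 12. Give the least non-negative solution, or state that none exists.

2

gcd(6, 18) = 6, and 6 | 12, so solutions exist.
Divide through by 6: 1·t mod 3 = 2.
1⁻¹ ≡ 1 (mod 3).
t ≡ 1·2 ≡ 2 (mod 3).
The smallest non-negative solution is t = 2.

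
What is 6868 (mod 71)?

6868 = 96*71 + 52, so 6868 ≡ 52 (mod 71).

52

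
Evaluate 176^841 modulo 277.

By square-and-multiply:
841 in binary is 1101001001, i.e. 841 = 512 + 256 + 64 + 8 + 1.
176^1 ≡ 176 (mod 277)
176^2 ≡ 176^2 = 30976 ≡ 229 (mod 277)
176^4 ≡ 229^2 = 52441 ≡ 88 (mod 277)
176^8 ≡ 88^2 = 7744 ≡ 265 (mod 277)
176^16 ≡ 265^2 = 70225 ≡ 144 (mod 277)
176^32 ≡ 144^2 = 20736 ≡ 238 (mod 277)
176^64 ≡ 238^2 = 56644 ≡ 136 (mod 277)
176^128 ≡ 136^2 = 18496 ≡ 214 (mod 277)
176^256 ≡ 214^2 = 45796 ≡ 91 (mod 277)
176^512 ≡ 91^2 = 8281 ≡ 248 (mod 277)
176^841 = 176^512 · 176^256 · 176^64 · 176^8 · 176^1 ≡ 248 · 91 · 136 · 265 · 176 (mod 277).
Accumulate the product:
248 · 91 = 22568 ≡ 131
131 · 136 = 17816 ≡ 88
88 · 265 = 23320 ≡ 52
52 · 176 = 9152 ≡ 11

11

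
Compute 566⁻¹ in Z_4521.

By the extended Euclidean algorithm:
4521 = 7×566 + 559
566 = 1×559 + 7
559 = 79×7 + 6
7 = 1×6 + 1
6 = 6×1 + 0
gcd(566, 4521) = 1, so the inverse exists.
Back-substitute for 1:
1 = 1×7 − 1×6
  = −1×559 + 80×7
  = 80×566 − 81×559
  = −81×4521 + 647×566
So 566⁻¹ ≡ 647 (mod 4521).

647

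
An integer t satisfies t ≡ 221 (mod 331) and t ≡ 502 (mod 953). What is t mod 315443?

331⁻¹ mod 953: 331×691 ≡ 1 (mod 953), so 331⁻¹ ≡ 691.
t = 221 + 331×((502 − 221)×691 mod 953) = 221 + 331×712 = 235893.

235893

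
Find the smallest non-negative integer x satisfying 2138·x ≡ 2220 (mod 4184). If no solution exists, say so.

594

gcd(2138, 4184) = 2, and 2 | 2220, so solutions exist.
Divide through by 2: 1069·x = 1110 (mod 2092).
1069⁻¹ ≡ 1137 (mod 2092).
x ≡ 1137·1110 ≡ 594 (mod 2092).
The smallest non-negative solution is x = 594.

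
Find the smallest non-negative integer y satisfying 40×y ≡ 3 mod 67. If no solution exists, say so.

52

gcd(40, 67) = 1, so a unique solution mod 67 exists.
40⁻¹ ≡ 62 (mod 67).
y ≡ 62×3 ≡ 52 (mod 67).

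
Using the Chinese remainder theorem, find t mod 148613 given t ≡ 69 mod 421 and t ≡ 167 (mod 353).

109950

421⁻¹ mod 353: 421*244 ≡ 1 (mod 353), so 421⁻¹ ≡ 244.
t = 69 + 421*((167 − 69)*244 mod 353) = 69 + 421*261 = 109950.
Check: 109950 mod 421 = 69, 109950 mod 353 = 167. ✓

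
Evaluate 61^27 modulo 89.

By square-and-multiply:
27 in binary is 11011, i.e. 27 = 16 + 8 + 2 + 1.
61^1 ≡ 61 (mod 89)
61^2 ≡ 61^2 = 3721 ≡ 72 (mod 89)
61^4 ≡ 72^2 = 5184 ≡ 22 (mod 89)
61^8 ≡ 22^2 = 484 ≡ 39 (mod 89)
61^16 ≡ 39^2 = 1521 ≡ 8 (mod 89)
61^27 = 61^16 * 61^8 * 61^2 * 61^1 ≡ 8 * 39 * 72 * 61 (mod 89).
Accumulate the product:
8 * 39 = 312 ≡ 45
45 * 72 = 3240 ≡ 36
36 * 61 = 2196 ≡ 60

60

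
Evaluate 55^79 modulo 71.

69

By square-and-multiply:
55^1 ≡ 55 (mod 71)
55^2 ≡ 55^2 = 3025 ≡ 43 (mod 71)
55^4 ≡ 43^2 = 1849 ≡ 3 (mod 71)
55^8 ≡ 3^2 = 9 (mod 71)
55^16 ≡ 9^2 = 81 ≡ 10 (mod 71)
55^32 ≡ 10^2 = 100 ≡ 29 (mod 71)
55^64 ≡ 29^2 = 841 ≡ 60 (mod 71)
55^79 = 55^64 × 55^8 × 55^4 × 55^2 × 55^1 ≡ 60 × 9 × 3 × 43 × 55 (mod 71).
Accumulate the product:
60 × 9 = 540 ≡ 43
43 × 3 = 129 ≡ 58
58 × 43 = 2494 ≡ 9
9 × 55 = 495 ≡ 69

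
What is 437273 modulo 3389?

92

437273 = 129×3389 + 92, so 437273 ≡ 92 (mod 3389).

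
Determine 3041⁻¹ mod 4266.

4266 = 1×3041 + 1225
3041 = 2×1225 + 591
1225 = 2×591 + 43
591 = 13×43 + 32
43 = 1×32 + 11
32 = 2×11 + 10
11 = 1×10 + 1
10 = 10×1 + 0
gcd(3041, 4266) = 1, so the inverse exists.
Bézout: 1 = 283×4266 − 397×3041.
So 3041⁻¹ ≡ −397 ≡ 3869 (mod 4266).

3869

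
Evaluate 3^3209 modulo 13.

9

3^1 ≡ 3 (mod 13)
3^2 ≡ 3^2 = 9 (mod 13)
3^4 ≡ 9^2 = 81 ≡ 3 (mod 13)
3^8 ≡ 3^2 = 9 (mod 13)
3^16 ≡ 9^2 = 81 ≡ 3 (mod 13)
3^32 ≡ 3^2 = 9 (mod 13)
3^64 ≡ 9^2 = 81 ≡ 3 (mod 13)
3^128 ≡ 3^2 = 9 (mod 13)
3^256 ≡ 9^2 = 81 ≡ 3 (mod 13)
3^512 ≡ 3^2 = 9 (mod 13)
3^1024 ≡ 9^2 = 81 ≡ 3 (mod 13)
3^2048 ≡ 3^2 = 9 (mod 13)
3^3209 = 3^2048 × 3^1024 × 3^128 × 3^8 × 3^1 ≡ 9 × 3 × 9 × 9 × 3 (mod 13).
Accumulate the product:
9 × 3 = 27 ≡ 1
1 × 9 = 9
9 × 9 = 81 ≡ 3
3 × 3 = 9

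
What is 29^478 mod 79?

19

By square-and-multiply:
478 in binary is 111011110, i.e. 478 = 256 + 128 + 64 + 16 + 8 + 4 + 2.
29^1 ≡ 29 (mod 79)
29^2 ≡ 29^2 = 841 ≡ 51 (mod 79)
29^4 ≡ 51^2 = 2601 ≡ 73 (mod 79)
29^8 ≡ 73^2 = 5329 ≡ 36 (mod 79)
29^16 ≡ 36^2 = 1296 ≡ 32 (mod 79)
29^32 ≡ 32^2 = 1024 ≡ 76 (mod 79)
29^64 ≡ 76^2 = 5776 ≡ 9 (mod 79)
29^128 ≡ 9^2 = 81 ≡ 2 (mod 79)
29^256 ≡ 2^2 = 4 (mod 79)
29^478 = 29^256 × 29^128 × 29^64 × 29^16 × 29^8 × 29^4 × 29^2 ≡ 4 × 2 × 9 × 32 × 36 × 73 × 51 (mod 79).
Accumulate the product:
4 × 2 = 8
8 × 9 = 72
72 × 32 = 2304 ≡ 13
13 × 36 = 468 ≡ 73
73 × 73 = 5329 ≡ 36
36 × 51 = 1836 ≡ 19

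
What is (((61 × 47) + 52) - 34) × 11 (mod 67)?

61 × 47 = 2867 ≡ 53 (mod 67)
53 + 52 = 105 ≡ 38 (mod 67)
38 - 34 = 4
4 × 11 = 44

44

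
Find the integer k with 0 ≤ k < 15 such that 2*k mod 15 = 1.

8

Apply the Euclidean algorithm and back-substitute:
15 = 7×2 + 1
2 = 2×1 + 0
gcd(2, 15) = 1, so the inverse exists.
Bézout: 1 = 1×15 − 7×2.
So 2⁻¹ ≡ −7 ≡ 8 (mod 15).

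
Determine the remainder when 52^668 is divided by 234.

Compute successive squares:
668 in binary is 1010011100, i.e. 668 = 512 + 128 + 16 + 8 + 4.
52^1 ≡ 52 (mod 234)
52^2 ≡ 52^2 = 2704 ≡ 130 (mod 234)
52^4 ≡ 130^2 = 16900 ≡ 52 (mod 234)
52^8 ≡ 52^2 = 2704 ≡ 130 (mod 234)
52^16 ≡ 130^2 = 16900 ≡ 52 (mod 234)
52^32 ≡ 52^2 = 2704 ≡ 130 (mod 234)
52^64 ≡ 130^2 = 16900 ≡ 52 (mod 234)
52^128 ≡ 52^2 = 2704 ≡ 130 (mod 234)
52^256 ≡ 130^2 = 16900 ≡ 52 (mod 234)
52^512 ≡ 52^2 = 2704 ≡ 130 (mod 234)
52^668 = 52^512 × 52^128 × 52^16 × 52^8 × 52^4 ≡ 130 × 130 × 52 × 130 × 52 (mod 234).
Accumulate the product:
130 × 130 = 16900 ≡ 52
52 × 52 = 2704 ≡ 130
130 × 130 = 16900 ≡ 52
52 × 52 = 2704 ≡ 130

130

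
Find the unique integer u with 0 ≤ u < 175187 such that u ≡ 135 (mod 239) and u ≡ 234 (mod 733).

239⁻¹ mod 733: 239·687 ≡ 1 (mod 733), so 239⁻¹ ≡ 687.
u = 135 + 239·((234 − 135)·687 mod 733) = 135 + 239·577 = 138038.
Check: 138038 mod 239 = 135, 138038 mod 733 = 234. ✓

138038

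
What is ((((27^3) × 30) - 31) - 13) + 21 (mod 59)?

54

(27)^3 ≡ 36 (mod 59)
36 × 30 = 1080 ≡ 18 (mod 59)
18 - 31 = -13 ≡ 46 (mod 59)
46 - 13 = 33
33 + 21 = 54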